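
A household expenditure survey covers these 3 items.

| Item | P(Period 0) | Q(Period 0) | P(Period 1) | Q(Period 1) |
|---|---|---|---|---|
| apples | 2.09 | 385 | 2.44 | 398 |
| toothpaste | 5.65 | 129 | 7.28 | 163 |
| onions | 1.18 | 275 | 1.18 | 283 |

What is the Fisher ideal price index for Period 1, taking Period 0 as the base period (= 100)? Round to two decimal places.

Laspeyres component (base-period weights):
ΣP(Period 1)Q(Period 0) = 2.44×385 + 7.28×129 + 1.18×275 = 939.4 + 939.12 + 324.5 = 2203.02
ΣP(Period 0)Q(Period 0) = 2.09×385 + 5.65×129 + 1.18×275 = 804.65 + 728.85 + 324.5 = 1858
L = 2203.02 / 1858 × 100 = 118.5694
Paasche component (current-period weights):
ΣP(Period 1)Q(Period 1) = 2.44×398 + 7.28×163 + 1.18×283 = 971.12 + 1186.64 + 333.94 = 2491.7
ΣP(Period 0)Q(Period 1) = 2.09×398 + 5.65×163 + 1.18×283 = 831.82 + 920.95 + 333.94 = 2086.71
P = 2491.7 / 2086.71 × 100 = 119.4081
Fisher = √(L × P) = √(118.5694 × 119.4081) = 118.9880

118.99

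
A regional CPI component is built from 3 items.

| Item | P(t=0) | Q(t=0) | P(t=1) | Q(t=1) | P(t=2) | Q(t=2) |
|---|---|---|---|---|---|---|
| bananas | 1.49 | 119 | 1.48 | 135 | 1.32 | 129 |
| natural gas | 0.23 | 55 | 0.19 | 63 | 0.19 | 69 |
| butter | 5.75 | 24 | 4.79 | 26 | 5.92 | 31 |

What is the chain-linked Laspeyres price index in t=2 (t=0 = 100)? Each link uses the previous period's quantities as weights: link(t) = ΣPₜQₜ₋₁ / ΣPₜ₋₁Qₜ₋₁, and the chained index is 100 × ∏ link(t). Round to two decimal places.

94.07

Link t=0→t=1:
ΣP(t=1)Q(t=0) = 1.48×119 + 0.19×55 + 4.79×24 = 176.12 + 10.45 + 114.96 = 301.53
ΣP(t=0)Q(t=0) = 1.49×119 + 0.23×55 + 5.75×24 = 177.31 + 12.65 + 138 = 327.96
link = 301.53/327.96 = 0.919411
Link t=1→t=2:
ΣP(t=2)Q(t=1) = 1.32×135 + 0.19×63 + 5.92×26 = 178.2 + 11.97 + 153.92 = 344.09
ΣP(t=1)Q(t=1) = 1.48×135 + 0.19×63 + 4.79×26 = 199.8 + 11.97 + 124.54 = 336.31
link = 344.09/336.31 = 1.023133
Chained index = 100 × 0.919411 × 1.023133 = 94.0680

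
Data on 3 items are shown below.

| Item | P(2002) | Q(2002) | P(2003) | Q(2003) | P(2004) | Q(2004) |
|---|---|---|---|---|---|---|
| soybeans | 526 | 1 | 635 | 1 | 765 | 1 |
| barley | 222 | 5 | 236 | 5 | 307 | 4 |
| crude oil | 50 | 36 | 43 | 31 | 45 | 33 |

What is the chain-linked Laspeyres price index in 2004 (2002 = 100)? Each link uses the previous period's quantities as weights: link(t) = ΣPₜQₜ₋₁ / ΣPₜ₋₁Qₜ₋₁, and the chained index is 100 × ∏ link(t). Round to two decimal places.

114.88

Link 2002→2003:
ΣP(2003)Q(2002) = 635×1 + 236×5 + 43×36 = 635 + 1180 + 1548 = 3363
ΣP(2002)Q(2002) = 526×1 + 222×5 + 50×36 = 526 + 1110 + 1800 = 3436
link = 3363/3436 = 0.978754
Link 2003→2004:
ΣP(2004)Q(2003) = 765×1 + 307×5 + 45×31 = 765 + 1535 + 1395 = 3695
ΣP(2003)Q(2003) = 635×1 + 236×5 + 43×31 = 635 + 1180 + 1333 = 3148
link = 3695/3148 = 1.173761
Chained index = 100 × 0.978754 × 1.173761 = 114.8824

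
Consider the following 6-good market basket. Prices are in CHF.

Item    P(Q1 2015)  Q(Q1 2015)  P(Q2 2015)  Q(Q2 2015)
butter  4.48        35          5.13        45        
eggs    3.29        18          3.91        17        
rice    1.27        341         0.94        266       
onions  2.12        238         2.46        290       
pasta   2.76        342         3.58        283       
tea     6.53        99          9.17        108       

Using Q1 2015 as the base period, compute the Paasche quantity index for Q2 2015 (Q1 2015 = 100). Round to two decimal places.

99.27

Paasche quantity index uses current-period prices as weights.
ΣP(Q2 2015)·Q(Q2 2015) = 5.13×45 + 3.91×17 + 0.94×266 + 2.46×290 + 3.58×283 + 9.17×108 = 230.85 + 66.47 + 250.04 + 713.4 + 1013.14 + 990.36 = 3264.26
ΣP(Q2 2015)·Q(Q1 2015) = 5.13×35 + 3.91×18 + 0.94×341 + 2.46×238 + 3.58×342 + 9.17×99 = 179.55 + 70.38 + 320.54 + 585.48 + 1224.36 + 907.83 = 3288.14
Index = 3264.26 / 3288.14 × 100 = 99.2738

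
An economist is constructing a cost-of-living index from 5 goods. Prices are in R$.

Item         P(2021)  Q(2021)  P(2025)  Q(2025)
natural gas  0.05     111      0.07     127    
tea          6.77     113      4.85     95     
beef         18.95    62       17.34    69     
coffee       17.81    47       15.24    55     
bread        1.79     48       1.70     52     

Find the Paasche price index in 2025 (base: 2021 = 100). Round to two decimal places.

Paasche price index uses current-period quantities as weights.
ΣP(2025)·Q(2025) = 0.07×127 + 4.85×95 + 17.34×69 + 15.24×55 + 1.70×52 = 8.89 + 460.75 + 1196.46 + 838.2 + 88.4 = 2592.7
ΣP(2021)·Q(2025) = 0.05×127 + 6.77×95 + 18.95×69 + 17.81×55 + 1.79×52 = 6.35 + 643.15 + 1307.55 + 979.55 + 93.08 = 3029.68
Index = 2592.7 / 3029.68 × 100 = 85.5767

85.58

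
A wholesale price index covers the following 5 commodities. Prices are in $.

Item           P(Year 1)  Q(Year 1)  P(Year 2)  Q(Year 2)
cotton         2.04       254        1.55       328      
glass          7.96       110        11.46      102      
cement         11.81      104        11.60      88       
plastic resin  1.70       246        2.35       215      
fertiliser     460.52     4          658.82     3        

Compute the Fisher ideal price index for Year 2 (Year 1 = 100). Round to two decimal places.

Laspeyres component (base-period weights):
ΣP(Year 2)Q(Year 1) = 1.55×254 + 11.46×110 + 11.60×104 + 2.35×246 + 658.82×4 = 393.7 + 1260.6 + 1206.4 + 578.1 + 2635.28 = 6074.08
ΣP(Year 1)Q(Year 1) = 2.04×254 + 7.96×110 + 11.81×104 + 1.70×246 + 460.52×4 = 518.16 + 875.6 + 1228.24 + 418.2 + 1842.08 = 4882.28
L = 6074.08 / 4882.28 × 100 = 124.4107
Paasche component (current-period weights):
ΣP(Year 2)Q(Year 2) = 1.55×328 + 11.46×102 + 11.60×88 + 2.35×215 + 658.82×3 = 508.4 + 1168.92 + 1020.8 + 505.25 + 1976.46 = 5179.83
ΣP(Year 1)Q(Year 2) = 2.04×328 + 7.96×102 + 11.81×88 + 1.70×215 + 460.52×3 = 669.12 + 811.92 + 1039.28 + 365.5 + 1381.56 = 4267.38
P = 5179.83 / 4267.38 × 100 = 121.3820
Fisher = √(L × P) = √(124.4107 × 121.3820) = 122.8870

122.89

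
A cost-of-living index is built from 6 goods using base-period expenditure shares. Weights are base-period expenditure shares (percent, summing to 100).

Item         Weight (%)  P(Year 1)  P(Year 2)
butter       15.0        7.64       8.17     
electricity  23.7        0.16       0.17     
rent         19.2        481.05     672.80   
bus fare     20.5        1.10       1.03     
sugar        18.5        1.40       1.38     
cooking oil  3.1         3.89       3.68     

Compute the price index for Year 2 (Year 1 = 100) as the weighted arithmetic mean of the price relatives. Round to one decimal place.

butter: 15.0 × (8.17/7.64) = 15.0 × 1.069372 = 16.0406
electricity: 23.7 × (0.17/0.16) = 23.7 × 1.062500 = 25.1812
rent: 19.2 × (672.80/481.05) = 19.2 × 1.398607 = 26.8533
bus fare: 20.5 × (1.03/1.10) = 20.5 × 0.936364 = 19.1955
sugar: 18.5 × (1.38/1.40) = 18.5 × 0.985714 = 18.2357
cooking oil: 3.1 × (3.68/3.89) = 3.1 × 0.946015 = 2.9326
Index = Σ wᵢ·(p₁ᵢ/p₀ᵢ) = 16.0406 + 25.1812 + 26.8533 + 19.1955 + 18.2357 + 2.9326 = 108.4389

108.4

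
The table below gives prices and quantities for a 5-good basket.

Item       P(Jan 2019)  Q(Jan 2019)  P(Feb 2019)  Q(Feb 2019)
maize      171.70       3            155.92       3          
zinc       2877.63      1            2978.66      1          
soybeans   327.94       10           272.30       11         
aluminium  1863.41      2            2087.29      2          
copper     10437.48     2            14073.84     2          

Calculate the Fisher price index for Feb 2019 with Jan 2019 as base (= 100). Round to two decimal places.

Laspeyres component (base-period weights):
ΣP(Feb 2019)Q(Jan 2019) = 155.92×3 + 2978.66×1 + 272.30×10 + 2087.29×2 + 14073.84×2 = 467.76 + 2978.66 + 2723 + 4174.58 + 28147.68 = 38491.68
ΣP(Jan 2019)Q(Jan 2019) = 171.70×3 + 2877.63×1 + 327.94×10 + 1863.41×2 + 10437.48×2 = 515.1 + 2877.63 + 3279.4 + 3726.82 + 20874.96 = 31273.91
L = 38491.68 / 31273.91 × 100 = 123.0792
Paasche component (current-period weights):
ΣP(Feb 2019)Q(Feb 2019) = 155.92×3 + 2978.66×1 + 272.30×11 + 2087.29×2 + 14073.84×2 = 467.76 + 2978.66 + 2995.3 + 4174.58 + 28147.68 = 38763.98
ΣP(Jan 2019)Q(Feb 2019) = 171.70×3 + 2877.63×1 + 327.94×11 + 1863.41×2 + 10437.48×2 = 515.1 + 2877.63 + 3607.34 + 3726.82 + 20874.96 = 31601.85
P = 38763.98 / 31601.85 × 100 = 122.6636
Fisher = √(L × P) = √(123.0792 × 122.6636) = 122.8712

122.87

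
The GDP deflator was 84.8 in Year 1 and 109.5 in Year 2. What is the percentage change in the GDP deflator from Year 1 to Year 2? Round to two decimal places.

Change = (109.5 − 84.8) / 84.8 × 100
       = 24.7 / 84.8 × 100 = 29.1274%

29.13%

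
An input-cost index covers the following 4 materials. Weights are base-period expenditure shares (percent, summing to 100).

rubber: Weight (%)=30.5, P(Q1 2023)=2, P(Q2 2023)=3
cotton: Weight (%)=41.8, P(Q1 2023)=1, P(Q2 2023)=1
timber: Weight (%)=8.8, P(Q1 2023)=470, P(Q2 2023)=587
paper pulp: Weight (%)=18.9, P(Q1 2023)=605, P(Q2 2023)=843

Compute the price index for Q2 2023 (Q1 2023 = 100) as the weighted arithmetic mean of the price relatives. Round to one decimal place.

124.9

rubber: 30.5 × (3/2) = 30.5 × 1.500000 = 45.7500
cotton: 41.8 × (1/1) = 41.8 × 1.000000 = 41.8000
timber: 8.8 × (587/470) = 8.8 × 1.248936 = 10.9906
paper pulp: 18.9 × (843/605) = 18.9 × 1.393388 = 26.3350
Index = Σ wᵢ·(p₁ᵢ/p₀ᵢ) = 45.7500 + 41.8000 + 10.9906 + 26.3350 = 124.8757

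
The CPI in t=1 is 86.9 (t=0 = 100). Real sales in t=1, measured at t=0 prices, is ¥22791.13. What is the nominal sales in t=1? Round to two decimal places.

19805.49

Nominal = Real × (Index/100) = 22791.13 × (86.9/100)
        = 22791.13 × 0.869 = 19805.4920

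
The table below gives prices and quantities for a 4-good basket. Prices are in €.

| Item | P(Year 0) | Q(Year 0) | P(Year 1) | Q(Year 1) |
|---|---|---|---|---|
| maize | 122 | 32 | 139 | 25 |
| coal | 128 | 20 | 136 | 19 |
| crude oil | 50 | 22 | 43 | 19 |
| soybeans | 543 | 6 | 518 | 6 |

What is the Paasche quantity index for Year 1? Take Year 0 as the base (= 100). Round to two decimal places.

Paasche quantity index uses current-period prices as weights.
ΣP(Year 1)·Q(Year 1) = 139×25 + 136×19 + 43×19 + 518×6 = 3475 + 2584 + 817 + 3108 = 9984
ΣP(Year 1)·Q(Year 0) = 139×32 + 136×20 + 43×22 + 518×6 = 4448 + 2720 + 946 + 3108 = 11222
Index = 9984 / 11222 × 100 = 88.9681

88.97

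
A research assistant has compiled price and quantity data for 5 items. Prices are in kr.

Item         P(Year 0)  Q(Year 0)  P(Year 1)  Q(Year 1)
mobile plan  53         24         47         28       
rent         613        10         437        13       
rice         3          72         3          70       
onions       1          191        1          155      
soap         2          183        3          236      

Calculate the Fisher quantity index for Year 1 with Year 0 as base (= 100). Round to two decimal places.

Laspeyres component (base-period weights):
ΣP(Year 0)Q(Year 1) = 53×28 + 613×13 + 3×70 + 1×155 + 2×236 = 1484 + 7969 + 210 + 155 + 472 = 10290
ΣP(Year 0)Q(Year 0) = 53×24 + 613×10 + 3×72 + 1×191 + 2×183 = 1272 + 6130 + 216 + 191 + 366 = 8175
L = 10290 / 8175 × 100 = 125.8716
Paasche component (current-period weights):
ΣP(Year 1)Q(Year 1) = 47×28 + 437×13 + 3×70 + 1×155 + 3×236 = 1316 + 5681 + 210 + 155 + 708 = 8070
ΣP(Year 1)Q(Year 0) = 47×24 + 437×10 + 3×72 + 1×191 + 3×183 = 1128 + 4370 + 216 + 191 + 549 = 6454
P = 8070 / 6454 × 100 = 125.0387
Fisher = √(L × P) = √(125.8716 × 125.0387) = 125.4545

125.45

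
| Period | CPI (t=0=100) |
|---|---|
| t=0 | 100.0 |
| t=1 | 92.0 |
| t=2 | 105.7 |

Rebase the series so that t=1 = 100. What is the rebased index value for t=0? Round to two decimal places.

108.70

Rebased(t=0) = 100.0 / 92.0 × 100 = 108.6957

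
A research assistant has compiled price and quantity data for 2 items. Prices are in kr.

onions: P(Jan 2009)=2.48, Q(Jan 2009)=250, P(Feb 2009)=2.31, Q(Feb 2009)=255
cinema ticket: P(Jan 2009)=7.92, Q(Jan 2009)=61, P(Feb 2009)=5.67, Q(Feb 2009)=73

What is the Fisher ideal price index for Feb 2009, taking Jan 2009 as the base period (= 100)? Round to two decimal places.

83.28

Laspeyres component (base-period weights):
ΣP(Feb 2009)Q(Jan 2009) = 2.31×250 + 5.67×61 = 577.5 + 345.87 = 923.37
ΣP(Jan 2009)Q(Jan 2009) = 2.48×250 + 7.92×61 = 620 + 483.12 = 1103.12
L = 923.37 / 1103.12 × 100 = 83.7053
Paasche component (current-period weights):
ΣP(Feb 2009)Q(Feb 2009) = 2.31×255 + 5.67×73 = 589.05 + 413.91 = 1002.96
ΣP(Jan 2009)Q(Feb 2009) = 2.48×255 + 7.92×73 = 632.4 + 578.16 = 1210.56
P = 1002.96 / 1210.56 × 100 = 82.8509
Fisher = √(L × P) = √(83.7053 × 82.8509) = 83.2770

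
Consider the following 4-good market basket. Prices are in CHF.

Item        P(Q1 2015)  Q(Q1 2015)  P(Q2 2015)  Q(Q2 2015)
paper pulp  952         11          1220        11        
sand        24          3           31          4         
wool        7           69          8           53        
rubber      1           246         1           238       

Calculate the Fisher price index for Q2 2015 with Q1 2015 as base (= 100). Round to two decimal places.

Laspeyres component (base-period weights):
ΣP(Q2 2015)Q(Q1 2015) = 1220×11 + 31×3 + 8×69 + 1×246 = 13420 + 93 + 552 + 246 = 14311
ΣP(Q1 2015)Q(Q1 2015) = 952×11 + 24×3 + 7×69 + 1×246 = 10472 + 72 + 483 + 246 = 11273
L = 14311 / 11273 × 100 = 126.9493
Paasche component (current-period weights):
ΣP(Q2 2015)Q(Q2 2015) = 1220×11 + 31×4 + 8×53 + 1×238 = 13420 + 124 + 424 + 238 = 14206
ΣP(Q1 2015)Q(Q2 2015) = 952×11 + 24×4 + 7×53 + 1×238 = 10472 + 96 + 371 + 238 = 11177
P = 14206 / 11177 × 100 = 127.1003
Fisher = √(L × P) = √(126.9493 × 127.1003) = 127.0248

127.02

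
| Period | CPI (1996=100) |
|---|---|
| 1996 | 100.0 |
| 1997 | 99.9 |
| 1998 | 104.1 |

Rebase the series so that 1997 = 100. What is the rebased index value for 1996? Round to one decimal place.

Rebased(1996) = 100.0 / 99.9 × 100 = 100.1001

100.1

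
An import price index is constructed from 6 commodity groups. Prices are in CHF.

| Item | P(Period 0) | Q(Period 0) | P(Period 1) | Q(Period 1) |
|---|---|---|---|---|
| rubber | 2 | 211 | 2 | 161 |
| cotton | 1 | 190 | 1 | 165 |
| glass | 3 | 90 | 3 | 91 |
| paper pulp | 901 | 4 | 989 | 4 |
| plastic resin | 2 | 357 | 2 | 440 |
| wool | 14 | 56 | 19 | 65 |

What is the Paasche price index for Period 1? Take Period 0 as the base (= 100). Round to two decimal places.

Paasche price index uses current-period quantities as weights.
ΣP(Period 1)·Q(Period 1) = 2×161 + 1×165 + 3×91 + 989×4 + 2×440 + 19×65 = 322 + 165 + 273 + 3956 + 880 + 1235 = 6831
ΣP(Period 0)·Q(Period 1) = 2×161 + 1×165 + 3×91 + 901×4 + 2×440 + 14×65 = 322 + 165 + 273 + 3604 + 880 + 910 = 6154
Index = 6831 / 6154 × 100 = 111.0010

111.00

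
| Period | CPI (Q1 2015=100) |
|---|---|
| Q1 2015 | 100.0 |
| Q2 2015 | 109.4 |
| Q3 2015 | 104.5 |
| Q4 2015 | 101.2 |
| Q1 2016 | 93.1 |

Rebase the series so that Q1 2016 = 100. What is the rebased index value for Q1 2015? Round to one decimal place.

Rebased(Q1 2015) = 100.0 / 93.1 × 100 = 107.4114

107.4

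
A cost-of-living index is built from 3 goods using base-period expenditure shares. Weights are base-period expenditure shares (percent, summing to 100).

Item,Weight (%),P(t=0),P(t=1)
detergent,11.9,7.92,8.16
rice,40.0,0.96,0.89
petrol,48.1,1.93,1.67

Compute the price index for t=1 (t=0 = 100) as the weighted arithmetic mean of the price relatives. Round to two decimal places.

detergent: 11.9 × (8.16/7.92) = 11.9 × 1.030303 = 12.2606
rice: 40.0 × (0.89/0.96) = 40.0 × 0.927083 = 37.0833
petrol: 48.1 × (1.67/1.93) = 48.1 × 0.865285 = 41.6202
Index = Σ wᵢ·(p₁ᵢ/p₀ᵢ) = 12.2606 + 37.0833 + 41.6202 = 90.9641

90.96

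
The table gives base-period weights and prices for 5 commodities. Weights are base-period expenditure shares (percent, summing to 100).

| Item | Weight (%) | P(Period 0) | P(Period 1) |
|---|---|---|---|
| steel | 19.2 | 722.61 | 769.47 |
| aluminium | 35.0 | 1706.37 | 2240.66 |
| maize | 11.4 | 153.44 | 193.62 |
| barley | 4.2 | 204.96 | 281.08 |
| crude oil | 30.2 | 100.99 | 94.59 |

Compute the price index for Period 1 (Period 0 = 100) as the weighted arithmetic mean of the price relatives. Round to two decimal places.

114.84

steel: 19.2 × (769.47/722.61) = 19.2 × 1.064848 = 20.4451
aluminium: 35.0 × (2240.66/1706.37) = 35.0 × 1.313115 = 45.9590
maize: 11.4 × (193.62/153.44) = 11.4 × 1.261861 = 14.3852
barley: 4.2 × (281.08/204.96) = 4.2 × 1.371390 = 5.7598
crude oil: 30.2 × (94.59/100.99) = 30.2 × 0.936627 = 28.2861
Index = Σ wᵢ·(p₁ᵢ/p₀ᵢ) = 20.4451 + 45.9590 + 14.3852 + 5.7598 + 28.2861 = 114.8353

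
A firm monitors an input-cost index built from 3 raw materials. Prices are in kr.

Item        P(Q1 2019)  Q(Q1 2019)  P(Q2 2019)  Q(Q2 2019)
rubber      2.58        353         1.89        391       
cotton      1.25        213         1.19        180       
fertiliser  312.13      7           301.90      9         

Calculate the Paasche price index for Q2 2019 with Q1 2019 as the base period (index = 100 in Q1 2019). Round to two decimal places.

Paasche price index uses current-period quantities as weights.
ΣP(Q2 2019)·Q(Q2 2019) = 1.89×391 + 1.19×180 + 301.90×9 = 738.99 + 214.2 + 2717.1 = 3670.29
ΣP(Q1 2019)·Q(Q2 2019) = 2.58×391 + 1.25×180 + 312.13×9 = 1008.78 + 225 + 2809.17 = 4042.95
Index = 3670.29 / 4042.95 × 100 = 90.7825

90.78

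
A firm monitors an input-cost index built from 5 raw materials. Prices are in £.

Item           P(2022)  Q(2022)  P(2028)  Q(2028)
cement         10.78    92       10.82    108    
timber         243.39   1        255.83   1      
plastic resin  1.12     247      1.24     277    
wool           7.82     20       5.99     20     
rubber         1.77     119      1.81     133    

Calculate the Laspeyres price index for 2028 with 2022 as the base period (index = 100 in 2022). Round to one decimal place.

Laspeyres price index uses base-period quantities as weights.
ΣP(2028)·Q(2022) = 10.82×92 + 255.83×1 + 1.24×247 + 5.99×20 + 1.81×119 = 995.44 + 255.83 + 306.28 + 119.8 + 215.39 = 1892.74
ΣP(2022)·Q(2022) = 10.78×92 + 243.39×1 + 1.12×247 + 7.82×20 + 1.77×119 = 991.76 + 243.39 + 276.64 + 156.4 + 210.63 = 1878.82
Index = 1892.74 / 1878.82 × 100 = 100.7409

100.7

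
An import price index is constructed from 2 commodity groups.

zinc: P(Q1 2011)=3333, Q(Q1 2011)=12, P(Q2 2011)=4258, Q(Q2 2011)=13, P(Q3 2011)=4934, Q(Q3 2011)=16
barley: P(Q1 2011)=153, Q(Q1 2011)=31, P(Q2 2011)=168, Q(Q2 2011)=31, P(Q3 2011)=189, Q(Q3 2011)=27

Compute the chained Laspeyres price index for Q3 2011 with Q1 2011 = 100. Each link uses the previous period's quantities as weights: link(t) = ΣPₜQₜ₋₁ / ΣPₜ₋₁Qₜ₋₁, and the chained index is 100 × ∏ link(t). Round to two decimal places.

145.46

Link Q1 2011→Q2 2011:
ΣP(Q2 2011)Q(Q1 2011) = 4258×12 + 168×31 = 51096 + 5208 = 56304
ΣP(Q1 2011)Q(Q1 2011) = 3333×12 + 153×31 = 39996 + 4743 = 44739
link = 56304/44739 = 1.258499
Link Q2 2011→Q3 2011:
ΣP(Q3 2011)Q(Q2 2011) = 4934×13 + 189×31 = 64142 + 5859 = 70001
ΣP(Q2 2011)Q(Q2 2011) = 4258×13 + 168×31 = 55354 + 5208 = 60562
link = 70001/60562 = 1.155857
Chained index = 100 × 1.258499 × 1.155857 = 145.4645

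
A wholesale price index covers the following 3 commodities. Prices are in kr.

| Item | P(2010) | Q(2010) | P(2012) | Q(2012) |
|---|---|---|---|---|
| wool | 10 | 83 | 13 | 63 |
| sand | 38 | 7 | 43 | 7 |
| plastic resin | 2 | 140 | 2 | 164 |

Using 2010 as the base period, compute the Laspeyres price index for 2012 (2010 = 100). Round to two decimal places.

120.64

Laspeyres price index uses base-period quantities as weights.
ΣP(2012)·Q(2010) = 13×83 + 43×7 + 2×140 = 1079 + 301 + 280 = 1660
ΣP(2010)·Q(2010) = 10×83 + 38×7 + 2×140 = 830 + 266 + 280 = 1376
Index = 1660 / 1376 × 100 = 120.6395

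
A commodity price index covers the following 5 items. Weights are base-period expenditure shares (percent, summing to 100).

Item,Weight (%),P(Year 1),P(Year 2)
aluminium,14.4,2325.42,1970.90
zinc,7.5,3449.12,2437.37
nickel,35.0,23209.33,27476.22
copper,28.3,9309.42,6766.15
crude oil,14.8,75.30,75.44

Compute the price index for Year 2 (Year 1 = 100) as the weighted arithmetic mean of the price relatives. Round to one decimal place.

aluminium: 14.4 × (1970.90/2325.42) = 14.4 × 0.847546 = 12.2047
zinc: 7.5 × (2437.37/3449.12) = 7.5 × 0.706664 = 5.3000
nickel: 35.0 × (27476.22/23209.33) = 35.0 × 1.183844 = 41.4345
copper: 28.3 × (6766.15/9309.42) = 28.3 × 0.726807 = 20.5686
crude oil: 14.8 × (75.44/75.30) = 14.8 × 1.001859 = 14.8275
Index = Σ wᵢ·(p₁ᵢ/p₀ᵢ) = 12.2047 + 5.3000 + 41.4345 + 20.5686 + 14.8275 = 94.3353

94.3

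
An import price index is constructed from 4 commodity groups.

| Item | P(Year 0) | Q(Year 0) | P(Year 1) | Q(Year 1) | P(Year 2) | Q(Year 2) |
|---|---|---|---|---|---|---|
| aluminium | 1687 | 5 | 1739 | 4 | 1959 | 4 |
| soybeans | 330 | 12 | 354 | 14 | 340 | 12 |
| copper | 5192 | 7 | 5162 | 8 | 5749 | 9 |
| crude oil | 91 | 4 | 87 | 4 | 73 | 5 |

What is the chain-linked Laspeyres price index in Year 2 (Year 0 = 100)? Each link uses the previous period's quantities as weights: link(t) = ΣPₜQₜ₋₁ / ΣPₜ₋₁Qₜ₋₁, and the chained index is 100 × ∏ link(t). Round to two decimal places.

110.66

Link Year 0→Year 1:
ΣP(Year 1)Q(Year 0) = 1739×5 + 354×12 + 5162×7 + 87×4 = 8695 + 4248 + 36134 + 348 = 49425
ΣP(Year 0)Q(Year 0) = 1687×5 + 330×12 + 5192×7 + 91×4 = 8435 + 3960 + 36344 + 364 = 49103
link = 49425/49103 = 1.006558
Link Year 1→Year 2:
ΣP(Year 2)Q(Year 1) = 1959×4 + 340×14 + 5749×8 + 73×4 = 7836 + 4760 + 45992 + 292 = 58880
ΣP(Year 1)Q(Year 1) = 1739×4 + 354×14 + 5162×8 + 87×4 = 6956 + 4956 + 41296 + 348 = 53556
link = 58880/53556 = 1.099410
Chained index = 100 × 1.006558 × 1.099410 = 110.6620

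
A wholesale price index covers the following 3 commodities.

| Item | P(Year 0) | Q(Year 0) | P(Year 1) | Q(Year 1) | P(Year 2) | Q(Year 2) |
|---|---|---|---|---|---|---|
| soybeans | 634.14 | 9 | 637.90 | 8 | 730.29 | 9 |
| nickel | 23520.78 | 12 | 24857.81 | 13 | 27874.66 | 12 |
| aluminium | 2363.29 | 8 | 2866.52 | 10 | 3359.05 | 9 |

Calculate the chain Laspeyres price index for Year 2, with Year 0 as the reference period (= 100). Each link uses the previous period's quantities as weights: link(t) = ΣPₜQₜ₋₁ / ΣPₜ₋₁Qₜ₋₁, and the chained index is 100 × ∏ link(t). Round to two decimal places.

119.95

Link Year 0→Year 1:
ΣP(Year 1)Q(Year 0) = 637.90×9 + 24857.81×12 + 2866.52×8 = 5741.1 + 298293.72 + 22932.16 = 326966.98
ΣP(Year 0)Q(Year 0) = 634.14×9 + 23520.78×12 + 2363.29×8 = 5707.26 + 282249.36 + 18906.32 = 306862.94
link = 326966.98/306862.94 = 1.065515
Link Year 1→Year 2:
ΣP(Year 2)Q(Year 1) = 730.29×8 + 27874.66×13 + 3359.05×10 = 5842.32 + 362370.58 + 33590.5 = 401803.4
ΣP(Year 1)Q(Year 1) = 637.90×8 + 24857.81×13 + 2866.52×10 = 5103.2 + 323151.53 + 28665.2 = 356919.93
link = 401803.4/356919.93 = 1.125752
Chained index = 100 × 1.065515 × 1.125752 = 119.9506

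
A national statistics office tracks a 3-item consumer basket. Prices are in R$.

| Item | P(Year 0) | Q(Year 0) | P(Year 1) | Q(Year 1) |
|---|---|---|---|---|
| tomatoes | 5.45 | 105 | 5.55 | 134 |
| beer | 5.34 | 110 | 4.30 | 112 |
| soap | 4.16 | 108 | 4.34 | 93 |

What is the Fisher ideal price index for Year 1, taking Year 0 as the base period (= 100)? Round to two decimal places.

94.86

Laspeyres component (base-period weights):
ΣP(Year 1)Q(Year 0) = 5.55×105 + 4.30×110 + 4.34×108 = 582.75 + 473 + 468.72 = 1524.47
ΣP(Year 0)Q(Year 0) = 5.45×105 + 5.34×110 + 4.16×108 = 572.25 + 587.4 + 449.28 = 1608.93
L = 1524.47 / 1608.93 × 100 = 94.7505
Paasche component (current-period weights):
ΣP(Year 1)Q(Year 1) = 5.55×134 + 4.30×112 + 4.34×93 = 743.7 + 481.6 + 403.62 = 1628.92
ΣP(Year 0)Q(Year 1) = 5.45×134 + 5.34×112 + 4.16×93 = 730.3 + 598.08 + 386.88 = 1715.26
P = 1628.92 / 1715.26 × 100 = 94.9664
Fisher = √(L × P) = √(94.7505 × 94.9664) = 94.8584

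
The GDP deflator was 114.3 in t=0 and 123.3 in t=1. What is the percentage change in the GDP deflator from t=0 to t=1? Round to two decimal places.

7.87%

Change = (123.3 − 114.3) / 114.3 × 100
       = 9.0 / 114.3 × 100 = 7.8740%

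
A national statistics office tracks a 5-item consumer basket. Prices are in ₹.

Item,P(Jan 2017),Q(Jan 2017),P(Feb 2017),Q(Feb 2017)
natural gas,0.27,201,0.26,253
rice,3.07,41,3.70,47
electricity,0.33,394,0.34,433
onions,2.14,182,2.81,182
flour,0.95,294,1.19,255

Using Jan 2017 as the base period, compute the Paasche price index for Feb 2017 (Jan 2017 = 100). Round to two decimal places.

Paasche price index uses current-period quantities as weights.
ΣP(Feb 2017)·Q(Feb 2017) = 0.26×253 + 3.70×47 + 0.34×433 + 2.81×182 + 1.19×255 = 65.78 + 173.9 + 147.22 + 511.42 + 303.45 = 1201.77
ΣP(Jan 2017)·Q(Feb 2017) = 0.27×253 + 3.07×47 + 0.33×433 + 2.14×182 + 0.95×255 = 68.31 + 144.29 + 142.89 + 389.48 + 242.25 = 987.22
Index = 1201.77 / 987.22 × 100 = 121.7327

121.73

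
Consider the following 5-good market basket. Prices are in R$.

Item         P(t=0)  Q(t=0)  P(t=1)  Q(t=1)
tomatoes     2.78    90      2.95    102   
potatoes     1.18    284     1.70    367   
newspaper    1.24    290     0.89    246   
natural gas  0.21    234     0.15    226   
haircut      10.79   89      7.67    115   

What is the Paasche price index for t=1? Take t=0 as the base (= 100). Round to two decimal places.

89.17

Paasche price index uses current-period quantities as weights.
ΣP(t=1)·Q(t=1) = 2.95×102 + 1.70×367 + 0.89×246 + 0.15×226 + 7.67×115 = 300.9 + 623.9 + 218.94 + 33.9 + 882.05 = 2059.69
ΣP(t=0)·Q(t=1) = 2.78×102 + 1.18×367 + 1.24×246 + 0.21×226 + 10.79×115 = 283.56 + 433.06 + 305.04 + 47.46 + 1240.85 = 2309.97
Index = 2059.69 / 2309.97 × 100 = 89.1652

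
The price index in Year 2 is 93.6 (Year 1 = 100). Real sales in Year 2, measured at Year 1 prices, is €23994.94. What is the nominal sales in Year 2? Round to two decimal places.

22459.26

Nominal = Real × (Index/100) = 23994.94 × (93.6/100)
        = 23994.94 × 0.936 = 22459.2638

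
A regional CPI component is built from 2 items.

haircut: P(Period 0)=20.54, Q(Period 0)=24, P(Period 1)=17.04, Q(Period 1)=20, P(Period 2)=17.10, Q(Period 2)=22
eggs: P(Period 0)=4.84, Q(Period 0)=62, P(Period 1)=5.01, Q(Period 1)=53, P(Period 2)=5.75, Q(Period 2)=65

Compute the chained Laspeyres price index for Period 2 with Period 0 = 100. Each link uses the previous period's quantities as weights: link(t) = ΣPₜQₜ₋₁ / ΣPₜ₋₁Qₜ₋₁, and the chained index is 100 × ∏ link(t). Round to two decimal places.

Link Period 0→Period 1:
ΣP(Period 1)Q(Period 0) = 17.04×24 + 5.01×62 = 408.96 + 310.62 = 719.58
ΣP(Period 0)Q(Period 0) = 20.54×24 + 4.84×62 = 492.96 + 300.08 = 793.04
link = 719.58/793.04 = 0.907369
Link Period 1→Period 2:
ΣP(Period 2)Q(Period 1) = 17.10×20 + 5.75×53 = 342 + 304.75 = 646.75
ΣP(Period 1)Q(Period 1) = 17.04×20 + 5.01×53 = 340.8 + 265.53 = 606.33
link = 646.75/606.33 = 1.066663
Chained index = 100 × 0.907369 × 1.066663 = 96.7857

96.79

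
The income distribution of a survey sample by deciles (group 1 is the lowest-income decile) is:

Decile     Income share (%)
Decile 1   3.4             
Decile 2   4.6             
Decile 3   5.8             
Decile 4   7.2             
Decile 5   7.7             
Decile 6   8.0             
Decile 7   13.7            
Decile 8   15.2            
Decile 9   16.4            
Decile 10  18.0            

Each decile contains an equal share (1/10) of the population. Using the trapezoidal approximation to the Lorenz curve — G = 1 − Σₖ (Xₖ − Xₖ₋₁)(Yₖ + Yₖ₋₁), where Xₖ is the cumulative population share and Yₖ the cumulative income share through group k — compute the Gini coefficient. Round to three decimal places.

Cumulative income shares Yₖ: 0.0340, 0.0800, 0.1380, 0.2100, 0.2870, 0.3670, 0.5040, 0.6560, 0.8200, 1.0000
Σ (Xₖ−Xₖ₋₁)(Yₖ+Yₖ₋₁) = (1/10)(0.0340+0.0000) + (1/10)(0.0800+0.0340) + (1/10)(0.1380+0.0800) + (1/10)(0.2100+0.1380) + (1/10)(0.2870+0.2100) + (1/10)(0.3670+0.2870) + (1/10)(0.5040+0.3670) + (1/10)(0.6560+0.5040) + (1/10)(0.8200+0.6560) + (1/10)(1.0000+0.8200)
  = 0.0034 + 0.0114 + 0.0218 + 0.0348 + 0.0497 + 0.0654 + 0.0871 + 0.1160 + 0.1476 + 0.1820 = 0.7192
G = 1 − 0.7192 = 0.2808

0.281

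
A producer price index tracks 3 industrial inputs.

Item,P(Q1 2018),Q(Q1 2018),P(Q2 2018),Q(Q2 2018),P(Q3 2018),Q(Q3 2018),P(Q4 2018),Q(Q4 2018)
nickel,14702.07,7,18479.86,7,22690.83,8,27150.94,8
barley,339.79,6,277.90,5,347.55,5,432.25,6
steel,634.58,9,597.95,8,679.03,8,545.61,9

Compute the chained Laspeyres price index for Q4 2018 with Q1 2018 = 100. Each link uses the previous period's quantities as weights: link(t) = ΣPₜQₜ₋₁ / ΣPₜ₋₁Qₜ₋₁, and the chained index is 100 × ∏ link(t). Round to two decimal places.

179.01

Link Q1 2018→Q2 2018:
ΣP(Q2 2018)Q(Q1 2018) = 18479.86×7 + 277.90×6 + 597.95×9 = 129359.02 + 1667.4 + 5381.55 = 136407.97
ΣP(Q1 2018)Q(Q1 2018) = 14702.07×7 + 339.79×6 + 634.58×9 = 102914.49 + 2038.74 + 5711.22 = 110664.45
link = 136407.97/110664.45 = 1.232627
Link Q2 2018→Q3 2018:
ΣP(Q3 2018)Q(Q2 2018) = 22690.83×7 + 347.55×5 + 679.03×8 = 158835.81 + 1737.75 + 5432.24 = 166005.8
ΣP(Q2 2018)Q(Q2 2018) = 18479.86×7 + 277.90×5 + 597.95×8 = 129359.02 + 1389.5 + 4783.6 = 135532.12
link = 166005.8/135532.12 = 1.224845
Link Q3 2018→Q4 2018:
ΣP(Q4 2018)Q(Q3 2018) = 27150.94×8 + 432.25×5 + 545.61×8 = 217207.52 + 2161.25 + 4364.88 = 223733.65
ΣP(Q3 2018)Q(Q3 2018) = 22690.83×8 + 347.55×5 + 679.03×8 = 181526.64 + 1737.75 + 5432.24 = 188696.63
link = 223733.65/188696.63 = 1.185679
Chained index = 100 × 1.232627 × 1.224845 × 1.185679 = 179.0110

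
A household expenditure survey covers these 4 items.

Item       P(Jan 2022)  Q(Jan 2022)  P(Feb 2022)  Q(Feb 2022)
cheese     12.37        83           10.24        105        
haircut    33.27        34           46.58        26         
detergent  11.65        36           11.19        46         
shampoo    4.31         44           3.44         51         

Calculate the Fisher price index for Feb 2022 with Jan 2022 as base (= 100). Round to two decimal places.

Laspeyres component (base-period weights):
ΣP(Feb 2022)Q(Jan 2022) = 10.24×83 + 46.58×34 + 11.19×36 + 3.44×44 = 849.92 + 1583.72 + 402.84 + 151.36 = 2987.84
ΣP(Jan 2022)Q(Jan 2022) = 12.37×83 + 33.27×34 + 11.65×36 + 4.31×44 = 1026.71 + 1131.18 + 419.4 + 189.64 = 2766.93
L = 2987.84 / 2766.93 × 100 = 107.9839
Paasche component (current-period weights):
ΣP(Feb 2022)Q(Feb 2022) = 10.24×105 + 46.58×26 + 11.19×46 + 3.44×51 = 1075.2 + 1211.08 + 514.74 + 175.44 = 2976.46
ΣP(Jan 2022)Q(Feb 2022) = 12.37×105 + 33.27×26 + 11.65×46 + 4.31×51 = 1298.85 + 865.02 + 535.9 + 219.81 = 2919.58
P = 2976.46 / 2919.58 × 100 = 101.9482
Fisher = √(L × P) = √(107.9839 × 101.9482) = 104.9227

104.92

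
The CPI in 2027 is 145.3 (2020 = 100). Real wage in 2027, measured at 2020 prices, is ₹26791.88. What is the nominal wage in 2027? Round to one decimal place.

Nominal = Real × (Index/100) = 26791.88 × (145.3/100)
        = 26791.88 × 1.453 = 38928.6016

38928.6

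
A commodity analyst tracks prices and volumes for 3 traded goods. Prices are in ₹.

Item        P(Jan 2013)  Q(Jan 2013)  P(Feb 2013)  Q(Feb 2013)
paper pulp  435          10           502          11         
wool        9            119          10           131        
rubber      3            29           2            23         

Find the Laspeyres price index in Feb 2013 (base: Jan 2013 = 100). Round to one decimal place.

Laspeyres price index uses base-period quantities as weights.
ΣP(Feb 2013)·Q(Jan 2013) = 502×10 + 10×119 + 2×29 = 5020 + 1190 + 58 = 6268
ΣP(Jan 2013)·Q(Jan 2013) = 435×10 + 9×119 + 3×29 = 4350 + 1071 + 87 = 5508
Index = 6268 / 5508 × 100 = 113.7981

113.8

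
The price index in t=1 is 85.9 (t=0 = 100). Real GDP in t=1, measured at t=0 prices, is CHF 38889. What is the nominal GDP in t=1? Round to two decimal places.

33405.65

Nominal = Real × (Index/100) = 38889 × (85.9/100)
        = 38889 × 0.859 = 33405.6510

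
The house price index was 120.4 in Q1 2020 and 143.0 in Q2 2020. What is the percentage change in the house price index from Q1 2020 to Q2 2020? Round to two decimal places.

Change = (143.0 − 120.4) / 120.4 × 100
       = 22.6 / 120.4 × 100 = 18.7708%

18.77%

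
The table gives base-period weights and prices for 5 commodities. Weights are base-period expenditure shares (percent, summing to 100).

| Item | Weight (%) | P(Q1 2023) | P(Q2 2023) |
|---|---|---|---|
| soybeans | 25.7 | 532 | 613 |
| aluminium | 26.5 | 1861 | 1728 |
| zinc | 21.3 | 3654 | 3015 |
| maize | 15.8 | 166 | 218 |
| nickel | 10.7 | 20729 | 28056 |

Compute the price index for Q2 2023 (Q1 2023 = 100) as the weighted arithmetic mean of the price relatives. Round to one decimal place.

107.0

soybeans: 25.7 × (613/532) = 25.7 × 1.152256 = 29.6130
aluminium: 26.5 × (1728/1861) = 26.5 × 0.928533 = 24.6061
zinc: 21.3 × (3015/3654) = 21.3 × 0.825123 = 17.5751
maize: 15.8 × (218/166) = 15.8 × 1.313253 = 20.7494
nickel: 10.7 × (28056/20729) = 10.7 × 1.353466 = 14.4821
Index = Σ wᵢ·(p₁ᵢ/p₀ᵢ) = 29.6130 + 24.6061 + 17.5751 + 20.7494 + 14.4821 = 107.0257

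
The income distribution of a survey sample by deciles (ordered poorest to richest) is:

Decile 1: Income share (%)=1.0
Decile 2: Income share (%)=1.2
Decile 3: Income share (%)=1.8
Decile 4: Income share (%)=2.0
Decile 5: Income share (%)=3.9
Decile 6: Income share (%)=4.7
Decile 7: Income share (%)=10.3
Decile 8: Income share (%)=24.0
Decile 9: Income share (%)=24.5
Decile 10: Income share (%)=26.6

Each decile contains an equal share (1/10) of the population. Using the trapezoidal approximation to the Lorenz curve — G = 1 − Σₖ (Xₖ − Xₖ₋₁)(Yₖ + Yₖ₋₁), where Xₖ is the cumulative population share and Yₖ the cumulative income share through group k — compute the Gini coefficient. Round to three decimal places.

Cumulative income shares Yₖ: 0.0100, 0.0220, 0.0400, 0.0600, 0.0990, 0.1460, 0.2490, 0.4890, 0.7340, 1.0000
Σ (Xₖ−Xₖ₋₁)(Yₖ+Yₖ₋₁) = (1/10)(0.0100+0.0000) + (1/10)(0.0220+0.0100) + (1/10)(0.0400+0.0220) + (1/10)(0.0600+0.0400) + (1/10)(0.0990+0.0600) + (1/10)(0.1460+0.0990) + (1/10)(0.2490+0.1460) + (1/10)(0.4890+0.2490) + (1/10)(0.7340+0.4890) + (1/10)(1.0000+0.7340)
  = 0.0010 + 0.0032 + 0.0062 + 0.0100 + 0.0159 + 0.0245 + 0.0395 + 0.0738 + 0.1223 + 0.1734 = 0.4698
G = 1 − 0.4698 = 0.5302

0.530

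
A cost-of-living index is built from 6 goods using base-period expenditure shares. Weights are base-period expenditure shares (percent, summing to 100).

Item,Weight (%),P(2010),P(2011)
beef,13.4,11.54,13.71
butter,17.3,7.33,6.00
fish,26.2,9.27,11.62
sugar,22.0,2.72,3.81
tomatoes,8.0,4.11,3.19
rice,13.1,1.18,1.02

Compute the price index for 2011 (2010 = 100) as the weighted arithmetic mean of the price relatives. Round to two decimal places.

111.27

beef: 13.4 × (13.71/11.54) = 13.4 × 1.188042 = 15.9198
butter: 17.3 × (6.00/7.33) = 17.3 × 0.818554 = 14.1610
fish: 26.2 × (11.62/9.27) = 26.2 × 1.253506 = 32.8419
sugar: 22.0 × (3.81/2.72) = 22.0 × 1.400735 = 30.8162
tomatoes: 8.0 × (3.19/4.11) = 8.0 × 0.776156 = 6.2092
rice: 13.1 × (1.02/1.18) = 13.1 × 0.864407 = 11.3237
Index = Σ wᵢ·(p₁ᵢ/p₀ᵢ) = 15.9198 + 14.1610 + 32.8419 + 30.8162 + 6.2092 + 11.3237 = 111.2717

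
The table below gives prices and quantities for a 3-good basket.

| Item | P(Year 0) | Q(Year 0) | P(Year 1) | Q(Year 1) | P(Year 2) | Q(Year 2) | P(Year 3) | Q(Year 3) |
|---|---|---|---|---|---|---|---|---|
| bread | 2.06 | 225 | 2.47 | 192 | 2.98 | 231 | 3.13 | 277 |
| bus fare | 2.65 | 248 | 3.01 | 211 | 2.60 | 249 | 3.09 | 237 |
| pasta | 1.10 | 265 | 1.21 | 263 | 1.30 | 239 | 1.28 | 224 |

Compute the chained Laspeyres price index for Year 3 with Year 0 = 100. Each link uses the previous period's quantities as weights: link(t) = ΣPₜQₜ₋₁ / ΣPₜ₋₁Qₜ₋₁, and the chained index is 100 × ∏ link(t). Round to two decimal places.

Link Year 0→Year 1:
ΣP(Year 1)Q(Year 0) = 2.47×225 + 3.01×248 + 1.21×265 = 555.75 + 746.48 + 320.65 = 1622.88
ΣP(Year 0)Q(Year 0) = 2.06×225 + 2.65×248 + 1.10×265 = 463.5 + 657.2 + 291.5 = 1412.2
link = 1622.88/1412.2 = 1.149186
Link Year 1→Year 2:
ΣP(Year 2)Q(Year 1) = 2.98×192 + 2.60×211 + 1.30×263 = 572.16 + 548.6 + 341.9 = 1462.66
ΣP(Year 1)Q(Year 1) = 2.47×192 + 3.01×211 + 1.21×263 = 474.24 + 635.11 + 318.23 = 1427.58
link = 1462.66/1427.58 = 1.024573
Link Year 2→Year 3:
ΣP(Year 3)Q(Year 2) = 3.13×231 + 3.09×249 + 1.28×239 = 723.03 + 769.41 + 305.92 = 1798.36
ΣP(Year 2)Q(Year 2) = 2.98×231 + 2.60×249 + 1.30×239 = 688.38 + 647.4 + 310.7 = 1646.48
link = 1798.36/1646.48 = 1.092245
Chained index = 100 × 1.149186 × 1.024573 × 1.092245 = 128.6037

128.60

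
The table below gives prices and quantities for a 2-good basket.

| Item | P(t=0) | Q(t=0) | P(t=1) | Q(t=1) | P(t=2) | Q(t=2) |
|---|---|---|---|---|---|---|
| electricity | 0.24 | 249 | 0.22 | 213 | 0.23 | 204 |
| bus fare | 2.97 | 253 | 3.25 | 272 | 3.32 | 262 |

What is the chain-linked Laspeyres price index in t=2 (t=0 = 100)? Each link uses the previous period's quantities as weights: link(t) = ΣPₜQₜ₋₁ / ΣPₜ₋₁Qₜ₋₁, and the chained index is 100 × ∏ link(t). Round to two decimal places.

Link t=0→t=1:
ΣP(t=1)Q(t=0) = 0.22×249 + 3.25×253 = 54.78 + 822.25 = 877.03
ΣP(t=0)Q(t=0) = 0.24×249 + 2.97×253 = 59.76 + 751.41 = 811.17
link = 877.03/811.17 = 1.081191
Link t=1→t=2:
ΣP(t=2)Q(t=1) = 0.23×213 + 3.32×272 = 48.99 + 903.04 = 952.03
ΣP(t=1)Q(t=1) = 0.22×213 + 3.25×272 = 46.86 + 884 = 930.86
link = 952.03/930.86 = 1.022742
Chained index = 100 × 1.081191 × 1.022742 = 110.5780

110.58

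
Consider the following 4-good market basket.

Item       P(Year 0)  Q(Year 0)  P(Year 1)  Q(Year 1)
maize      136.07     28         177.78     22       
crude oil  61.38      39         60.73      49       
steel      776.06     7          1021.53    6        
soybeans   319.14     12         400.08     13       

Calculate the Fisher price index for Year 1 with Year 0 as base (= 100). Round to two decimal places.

123.90

Laspeyres component (base-period weights):
ΣP(Year 1)Q(Year 0) = 177.78×28 + 60.73×39 + 1021.53×7 + 400.08×12 = 4977.84 + 2368.47 + 7150.71 + 4800.96 = 19297.98
ΣP(Year 0)Q(Year 0) = 136.07×28 + 61.38×39 + 776.06×7 + 319.14×12 = 3809.96 + 2393.82 + 5432.42 + 3829.68 = 15465.88
L = 19297.98 / 15465.88 × 100 = 124.7778
Paasche component (current-period weights):
ΣP(Year 1)Q(Year 1) = 177.78×22 + 60.73×49 + 1021.53×6 + 400.08×13 = 3911.16 + 2975.77 + 6129.18 + 5201.04 = 18217.15
ΣP(Year 0)Q(Year 1) = 136.07×22 + 61.38×49 + 776.06×6 + 319.14×13 = 2993.54 + 3007.62 + 4656.36 + 4148.82 = 14806.34
P = 18217.15 / 14806.34 × 100 = 123.0361
Fisher = √(L × P) = √(124.7778 × 123.0361) = 123.9039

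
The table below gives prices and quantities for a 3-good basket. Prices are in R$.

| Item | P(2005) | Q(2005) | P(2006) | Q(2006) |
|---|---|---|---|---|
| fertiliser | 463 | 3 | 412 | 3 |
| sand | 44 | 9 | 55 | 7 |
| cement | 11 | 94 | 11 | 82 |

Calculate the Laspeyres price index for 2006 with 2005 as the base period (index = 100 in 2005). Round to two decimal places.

Laspeyres price index uses base-period quantities as weights.
ΣP(2006)·Q(2005) = 412×3 + 55×9 + 11×94 = 1236 + 495 + 1034 = 2765
ΣP(2005)·Q(2005) = 463×3 + 44×9 + 11×94 = 1389 + 396 + 1034 = 2819
Index = 2765 / 2819 × 100 = 98.0844

98.08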